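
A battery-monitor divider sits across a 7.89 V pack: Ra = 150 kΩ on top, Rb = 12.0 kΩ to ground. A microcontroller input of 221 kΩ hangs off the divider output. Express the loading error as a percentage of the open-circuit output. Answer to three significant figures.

The divider's output (Thévenin) resistance is Ra‖Rb = 11.11 kΩ.
Fractional drop under load = R_th/(R_th + R_L) = 11.11 / (11.11 + 221) = 0.04787.
So the output falls by 4.79 %.

4.79 %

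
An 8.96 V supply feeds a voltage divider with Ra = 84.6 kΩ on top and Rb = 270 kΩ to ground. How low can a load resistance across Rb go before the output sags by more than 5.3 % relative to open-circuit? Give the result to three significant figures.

R_L(min) ≈ 1.15 MΩ

Output resistance R_th = Ra‖Rb = (84.6 × 270)/354.6 = 64.42 kΩ.
The fractional drop is R_th/(R_th + R_L); requiring this ≤ 0.0530 gives R_L ≥ R_th(1/0.0530 − 1) = 64.42 × 17.87 = 1.15 MΩ.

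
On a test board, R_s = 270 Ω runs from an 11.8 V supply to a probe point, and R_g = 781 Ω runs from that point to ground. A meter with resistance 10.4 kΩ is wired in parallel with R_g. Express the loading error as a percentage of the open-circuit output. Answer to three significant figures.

1.89 %

The divider's output (Thévenin) resistance is R_s‖R_g = 200.6 Ω.
Fractional drop under load = R_th/(R_th + R_L) = 200.6 / (200.6 + 10400) = 0.01893.
So the output falls by 1.89 %.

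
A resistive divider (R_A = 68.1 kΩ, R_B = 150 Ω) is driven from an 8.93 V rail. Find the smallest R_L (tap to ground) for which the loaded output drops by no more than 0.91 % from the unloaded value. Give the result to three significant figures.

Output resistance R_th = R_A‖R_B = (68100 × 150)/68250 = 149.7 Ω.
The fractional drop is R_th/(R_th + R_L); requiring this ≤ 0.00910 gives R_L ≥ R_th(1/0.00910 − 1) = 149.7 × 108.9 = 16.3 kΩ.

R_L(min) ≈ 16.3 kΩ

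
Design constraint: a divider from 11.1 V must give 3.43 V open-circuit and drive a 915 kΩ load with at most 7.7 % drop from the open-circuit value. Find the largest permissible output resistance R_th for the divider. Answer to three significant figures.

Loading drop = R_th/(R_th + R_L) ≤ 0.0770, so R_th ≤ R_L · ε/(1−ε) = 915 kΩ × 0.0770/0.9230 = 76.3 kΩ.
(Any R1, R2 with R2/(R1+R2) = 0.309 and R1‖R2 ≤ 76.3 kΩ will meet the spec.)

R_th ≤ 76.3 kΩ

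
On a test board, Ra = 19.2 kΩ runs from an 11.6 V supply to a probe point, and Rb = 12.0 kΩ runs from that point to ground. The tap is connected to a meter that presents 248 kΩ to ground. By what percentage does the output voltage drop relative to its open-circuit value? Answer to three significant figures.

2.89 %

The divider's output (Thévenin) resistance is Ra‖Rb = 7.385 kΩ.
Fractional drop under load = R_th/(R_th + R_L) = 7.385 / (7.385 + 248) = 0.02892.
So the output falls by 2.89 %.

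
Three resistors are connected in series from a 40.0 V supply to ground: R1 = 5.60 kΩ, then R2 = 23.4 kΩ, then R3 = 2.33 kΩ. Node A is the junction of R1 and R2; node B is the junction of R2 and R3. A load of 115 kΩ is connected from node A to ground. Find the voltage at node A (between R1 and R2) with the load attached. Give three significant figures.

Below node A the series string R2+R3 = 25.73 kΩ sits in parallel with the 115 kΩ load: 21.03 kΩ.
V_A = 40.0 × 21.03/(5.60 + 21.03) = 31.6 V.

V ≈ 31.6 V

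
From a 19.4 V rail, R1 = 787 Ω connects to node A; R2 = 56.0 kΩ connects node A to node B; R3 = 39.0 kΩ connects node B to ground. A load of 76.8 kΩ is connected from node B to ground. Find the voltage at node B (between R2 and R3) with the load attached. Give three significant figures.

At node B, R3 is in parallel with the load: R3‖R_L = 25870 Ω.
Below node A the resistance is R2 + (R3‖R_L) = 81870 Ω, so V_A = 19.4 × 81870/82650 = 19.22 V.
Then V_B = V_A × (R3‖R_L)/(R2 + R3‖R_L) = 19.22 × 25870/81870 = 6.07 V.

V ≈ 6.07 V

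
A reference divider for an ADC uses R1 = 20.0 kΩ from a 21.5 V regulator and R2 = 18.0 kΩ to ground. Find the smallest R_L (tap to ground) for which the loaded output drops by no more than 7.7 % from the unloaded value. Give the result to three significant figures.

Output resistance R_th = R1‖R2 = (20.0 × 18.0)/38.00 = 9.474 kΩ.
The fractional drop is R_th/(R_th + R_L); requiring this ≤ 0.0770 gives R_L ≥ R_th(1/0.0770 − 1) = 9.474 × 11.99 = 114 kΩ.

R_L(min) ≈ 114 kΩ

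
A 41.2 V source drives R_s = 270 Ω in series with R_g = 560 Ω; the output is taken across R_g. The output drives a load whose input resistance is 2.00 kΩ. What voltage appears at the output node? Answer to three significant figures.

V_out ≈ 25.5 V

The load sits in parallel with R_g: R_g‖R_L = (560 × 2000) / (560 + 2000) = 437.5 Ω.
V_out = 41.2 × 437.5 / (270 + 437.5) = 41.2 × 437.5/707.5 = 25.5 V.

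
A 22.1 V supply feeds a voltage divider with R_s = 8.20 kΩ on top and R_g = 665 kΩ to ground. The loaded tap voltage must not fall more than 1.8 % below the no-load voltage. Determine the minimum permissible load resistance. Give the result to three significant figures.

Output resistance R_th = R_s‖R_g = (8.20 × 665)/673.2 = 8.100 kΩ.
The fractional drop is R_th/(R_th + R_L); requiring this ≤ 0.0180 gives R_L ≥ R_th(1/0.0180 − 1) = 8.100 × 54.56 = 442 kΩ.

R_L(min) ≈ 442 kΩ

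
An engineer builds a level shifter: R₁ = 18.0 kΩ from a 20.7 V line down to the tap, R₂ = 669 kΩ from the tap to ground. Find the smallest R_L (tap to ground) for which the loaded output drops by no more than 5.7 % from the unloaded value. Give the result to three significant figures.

R_L(min) ≈ 290 kΩ

Output resistance R_th = R₁‖R₂ = (18.0 × 669)/687.0 = 17.53 kΩ.
The fractional drop is R_th/(R_th + R_L); requiring this ≤ 0.0570 gives R_L ≥ R_th(1/0.0570 − 1) = 17.53 × 16.54 = 290 kΩ.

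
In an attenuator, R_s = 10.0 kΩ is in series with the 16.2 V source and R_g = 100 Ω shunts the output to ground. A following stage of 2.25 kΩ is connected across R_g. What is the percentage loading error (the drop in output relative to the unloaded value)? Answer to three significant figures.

4.21 %

The divider's output (Thévenin) resistance is R_s‖R_g = 99.01 Ω.
Fractional drop under load = R_th/(R_th + R_L) = 99.01 / (99.01 + 2250) = 0.04215.
So the output falls by 4.21 %.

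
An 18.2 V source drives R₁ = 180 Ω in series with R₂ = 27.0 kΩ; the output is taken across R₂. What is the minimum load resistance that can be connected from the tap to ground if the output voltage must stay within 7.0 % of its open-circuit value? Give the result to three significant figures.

Output resistance R_th = R₁‖R₂ = (180 × 27000)/27180 = 178.8 Ω.
The fractional drop is R_th/(R_th + R_L); requiring this ≤ 0.0700 gives R_L ≥ R_th(1/0.0700 − 1) = 178.8 × 13.29 = 2.38 kΩ.

R_L(min) ≈ 2.38 kΩ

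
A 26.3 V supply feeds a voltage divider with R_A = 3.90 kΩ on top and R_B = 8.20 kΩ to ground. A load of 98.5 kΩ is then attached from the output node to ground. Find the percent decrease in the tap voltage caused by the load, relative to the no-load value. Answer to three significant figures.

2.61 %

The divider's output (Thévenin) resistance is R_A‖R_B = 2.643 kΩ.
Fractional drop under load = R_th/(R_th + R_L) = 2.643 / (2.643 + 98.5) = 0.02613.
So the output falls by 2.61 %.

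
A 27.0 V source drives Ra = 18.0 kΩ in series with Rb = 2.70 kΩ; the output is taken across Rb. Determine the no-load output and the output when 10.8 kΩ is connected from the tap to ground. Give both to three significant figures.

Open-circuit: V = 27.0 × 2.70/(18.0 + 2.70) = 3.52 V.
With the load, Rb becomes Rb‖R_L = 2.160 kΩ, so V = 27.0 × 2.160/20.16 = 2.89 V.

Unloaded: 3.52 V; loaded: 2.89 V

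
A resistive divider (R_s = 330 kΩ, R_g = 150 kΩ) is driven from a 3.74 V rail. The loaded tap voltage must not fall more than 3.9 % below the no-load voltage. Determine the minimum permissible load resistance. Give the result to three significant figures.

R_L(min) ≈ 2.54 MΩ

Output resistance R_th = R_s‖R_g = (330 × 150)/480.0 = 103.1 kΩ.
The fractional drop is R_th/(R_th + R_L); requiring this ≤ 0.0390 gives R_L ≥ R_th(1/0.0390 − 1) = 103.1 × 24.64 = 2.54 MΩ.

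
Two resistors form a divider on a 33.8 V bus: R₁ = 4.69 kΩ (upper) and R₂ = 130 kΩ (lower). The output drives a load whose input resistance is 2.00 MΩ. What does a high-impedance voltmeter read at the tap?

V_out ≈ 32.5 V

The load sits in parallel with R₂: R₂‖R_L = (130 × 2000) / (130 + 2000) = 122.1 kΩ.
V_out = 33.8 × 122.1 / (4.69 + 122.1) = 33.8 × 122.1/126.8 = 32.5 V.
(Unloaded it would have been 32.6 V.)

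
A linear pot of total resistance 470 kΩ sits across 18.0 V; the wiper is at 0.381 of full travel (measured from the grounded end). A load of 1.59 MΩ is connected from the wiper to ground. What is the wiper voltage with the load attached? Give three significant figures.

The wiper splits the pot into (1−α)R = 290.9 kΩ above and αR = 179.1 kΩ below.
Lower section ‖ load = 160.9 kΩ.
V_wiper = 18.0 × 160.9/(290.9 + 160.9) = 6.41 V.

V ≈ 6.41 V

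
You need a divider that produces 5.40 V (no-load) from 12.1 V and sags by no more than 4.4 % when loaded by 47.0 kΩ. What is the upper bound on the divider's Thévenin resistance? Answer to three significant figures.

Loading drop = R_th/(R_th + R_L) ≤ 0.0440, so R_th ≤ R_L · ε/(1−ε) = 47.0 kΩ × 0.0440/0.9560 = 2.16 kΩ.

R_th ≤ 2.16 kΩ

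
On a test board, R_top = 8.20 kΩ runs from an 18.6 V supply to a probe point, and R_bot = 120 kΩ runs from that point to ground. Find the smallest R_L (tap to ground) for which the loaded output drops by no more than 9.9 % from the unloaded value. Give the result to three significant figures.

R_L(min) ≈ 69.9 kΩ

Output resistance R_th = R_top‖R_bot = (8.20 × 120)/128.2 = 7.676 kΩ.
The fractional drop is R_th/(R_th + R_L); requiring this ≤ 0.0990 gives R_L ≥ R_th(1/0.0990 − 1) = 7.676 × 9.101 = 69.9 kΩ.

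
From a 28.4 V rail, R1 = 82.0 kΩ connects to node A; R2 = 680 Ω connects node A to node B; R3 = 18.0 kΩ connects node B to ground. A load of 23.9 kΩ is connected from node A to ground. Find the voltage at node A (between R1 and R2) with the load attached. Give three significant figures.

Below node A the series string R2+R3 = 18680 Ω sits in parallel with the 23900 Ω load: 10490 Ω.
V_A = 28.4 × 10490/(82000 + 10490) = 3.22 V.

V ≈ 3.22 V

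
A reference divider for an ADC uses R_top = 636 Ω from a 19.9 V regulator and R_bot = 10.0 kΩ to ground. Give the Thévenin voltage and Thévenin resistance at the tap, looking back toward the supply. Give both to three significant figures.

V_th is the open-circuit tap voltage: 19.9 × 10000/(636 + 10000) = 18.7 V.
With the supply zeroed, R_top and R_bot appear in parallel from the tap: R_th = R_top‖R_bot = (636 × 10000)/10640 = 598 Ω.

V_th = 18.7 V, R_th = 598 Ω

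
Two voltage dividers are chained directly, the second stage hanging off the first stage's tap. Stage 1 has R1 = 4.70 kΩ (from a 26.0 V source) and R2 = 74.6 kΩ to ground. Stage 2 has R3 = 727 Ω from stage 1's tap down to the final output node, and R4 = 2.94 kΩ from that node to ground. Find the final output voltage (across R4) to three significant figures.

V_out ≈ 8.89 V

Stage 2 presents R3+R4 = 3667 Ω as a load on stage 1's tap.
Stage 1's lower leg becomes R2‖(R3+R4) = 3495 Ω, so V_mid = 26.0 × 3495/8195 = 11.09 V.
Stage 2 is itself unloaded: V_out = V_mid × R4/(R3+R4) = 11.09 × 2940/3667 = 8.89 V.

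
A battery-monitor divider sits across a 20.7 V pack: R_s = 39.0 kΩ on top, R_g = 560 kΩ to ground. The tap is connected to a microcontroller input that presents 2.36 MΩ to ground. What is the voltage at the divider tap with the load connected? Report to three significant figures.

The load sits in parallel with R_g: R_g‖R_L = (560 × 2360) / (560 + 2360) = 452.6 kΩ.
V_out = 20.7 × 452.6 / (39.0 + 452.6) = 20.7 × 452.6/491.6 = 19.1 V.

V_out ≈ 19.1 V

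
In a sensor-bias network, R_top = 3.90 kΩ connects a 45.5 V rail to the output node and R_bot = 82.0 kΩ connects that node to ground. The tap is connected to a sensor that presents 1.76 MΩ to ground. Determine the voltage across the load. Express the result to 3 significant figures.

V_out ≈ 43.3 V

The load sits in parallel with R_bot: R_bot‖R_L = (82.0 × 1760) / (82.0 + 1760) = 78.35 kΩ.
V_out = 45.5 × 78.35 / (3.90 + 78.35) = 45.5 × 78.35/82.25 = 43.3 V.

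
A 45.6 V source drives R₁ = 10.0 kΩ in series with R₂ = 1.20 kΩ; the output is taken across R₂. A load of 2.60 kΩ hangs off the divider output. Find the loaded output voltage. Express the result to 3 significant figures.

The load sits in parallel with R₂: R₂‖R_L = (1.20 × 2.60) / (1.20 + 2.60) = 0.8211 kΩ.
V_out = 45.6 × 0.8211 / (10.0 + 0.8211) = 45.6 × 0.8211/10.82 = 3.46 V.
(Unloaded it would have been 4.89 V.)

V_out ≈ 3.46 V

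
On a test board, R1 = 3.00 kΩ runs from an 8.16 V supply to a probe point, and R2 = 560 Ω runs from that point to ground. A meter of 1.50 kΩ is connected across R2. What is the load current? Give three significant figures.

I_L ≈ 0.651 mA

R2‖R_L = 407.8 Ω; V_out = 8.16 × 407.8/3408 = 0.9764 V.
I_L = V_out / R_L = 0.9764 / 1.50 kΩ = 0.651 mA.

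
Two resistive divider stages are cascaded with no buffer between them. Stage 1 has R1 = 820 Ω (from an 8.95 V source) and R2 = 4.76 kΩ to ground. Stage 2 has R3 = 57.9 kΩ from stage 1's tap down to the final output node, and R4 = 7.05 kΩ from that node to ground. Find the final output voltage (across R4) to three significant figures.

Stage 2 presents R3+R4 = 64950 Ω as a load on stage 1's tap.
Stage 1's lower leg becomes R2‖(R3+R4) = 4435 Ω, so V_mid = 8.95 × 4435/5255 = 7.553 V.
Stage 2 is itself unloaded: V_out = V_mid × R4/(R3+R4) = 7.553 × 7050/64950 = 0.820 V.

V_out ≈ 0.820 V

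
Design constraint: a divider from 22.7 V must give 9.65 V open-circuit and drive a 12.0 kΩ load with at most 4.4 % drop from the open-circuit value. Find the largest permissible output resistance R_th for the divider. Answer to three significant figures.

Loading drop = R_th/(R_th + R_L) ≤ 0.0440, so R_th ≤ R_L · ε/(1−ε) = 12.0 kΩ × 0.0440/0.9560 = 552 Ω.
(Any R1, R2 with R2/(R1+R2) = 0.425 and R1‖R2 ≤ 552 Ω will meet the spec.)

R_th ≤ 552 Ω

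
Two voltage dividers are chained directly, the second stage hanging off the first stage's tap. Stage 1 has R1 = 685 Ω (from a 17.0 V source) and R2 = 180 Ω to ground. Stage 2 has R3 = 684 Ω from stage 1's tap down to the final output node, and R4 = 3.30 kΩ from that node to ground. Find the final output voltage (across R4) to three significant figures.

V_out ≈ 2.83 V

Stage 2 presents R3+R4 = 3984 Ω as a load on stage 1's tap.
Stage 1's lower leg becomes R2‖(R3+R4) = 172.2 Ω, so V_mid = 17.0 × 172.2/857.2 = 3.415 V.
Stage 2 is itself unloaded: V_out = V_mid × R4/(R3+R4) = 3.415 × 3300/3984 = 2.83 V.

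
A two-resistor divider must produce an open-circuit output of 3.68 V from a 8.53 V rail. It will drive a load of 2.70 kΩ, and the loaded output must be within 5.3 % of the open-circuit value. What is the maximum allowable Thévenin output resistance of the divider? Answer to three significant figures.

Loading drop = R_th/(R_th + R_L) ≤ 0.0530, so R_th ≤ R_L · ε/(1−ε) = 2.70 kΩ × 0.0530/0.9470 = 151 Ω.

R_th ≤ 151 Ω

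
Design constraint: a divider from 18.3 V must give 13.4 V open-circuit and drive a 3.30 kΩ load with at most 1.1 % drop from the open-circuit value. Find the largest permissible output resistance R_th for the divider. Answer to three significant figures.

Loading drop = R_th/(R_th + R_L) ≤ 0.0110, so R_th ≤ R_L · ε/(1−ε) = 3.30 kΩ × 0.0110/0.9890 = 36.7 Ω.

R_th ≤ 36.7 Ω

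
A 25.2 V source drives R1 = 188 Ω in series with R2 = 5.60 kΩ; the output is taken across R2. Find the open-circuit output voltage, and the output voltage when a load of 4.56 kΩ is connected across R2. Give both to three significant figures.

Open-circuit: V = 25.2 × 5600/(188 + 5600) = 24.4 V.
With the load, R2 becomes R2‖R_L = 2513 Ω, so V = 25.2 × 2513/2701 = 23.4 V.

Unloaded: 24.4 V; loaded: 23.4 V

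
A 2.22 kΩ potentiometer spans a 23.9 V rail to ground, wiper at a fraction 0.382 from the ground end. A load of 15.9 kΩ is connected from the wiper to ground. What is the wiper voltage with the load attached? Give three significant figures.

The wiper splits the pot into (1−α)R = 1372 Ω above and αR = 848.0 Ω below.
Lower section ‖ load = 805.1 Ω.
V_wiper = 23.9 × 805.1/(1372 + 805.1) = 8.84 V.

V ≈ 8.84 V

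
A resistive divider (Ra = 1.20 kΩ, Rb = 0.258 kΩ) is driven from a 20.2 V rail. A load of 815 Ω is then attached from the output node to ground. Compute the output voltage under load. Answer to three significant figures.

V_out ≈ 2.84 V

The load sits in parallel with Rb: Rb‖R_L = (258 × 815) / (258 + 815) = 196.0 Ω.
V_out = 20.2 × 196.0 / (1200 + 196.0) = 20.2 × 196.0/1396 = 2.84 V.
(Unloaded it would have been 3.57 V.)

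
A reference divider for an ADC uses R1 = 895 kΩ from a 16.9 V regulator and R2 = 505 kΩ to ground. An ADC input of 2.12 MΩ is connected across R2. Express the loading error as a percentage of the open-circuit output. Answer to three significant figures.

13.2 %

The divider's output (Thévenin) resistance is R1‖R2 = 322.8 kΩ.
Fractional drop under load = R_th/(R_th + R_L) = 322.8 / (322.8 + 2120) = 0.1322.
So the output falls by 13.2 %.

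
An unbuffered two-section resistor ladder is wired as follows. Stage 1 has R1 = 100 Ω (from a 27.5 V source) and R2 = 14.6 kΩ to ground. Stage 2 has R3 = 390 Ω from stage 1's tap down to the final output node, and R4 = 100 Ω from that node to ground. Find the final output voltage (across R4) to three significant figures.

V_out ≈ 4.63 V

Stage 2 presents R3+R4 = 490.0 Ω as a load on stage 1's tap.
Stage 1's lower leg becomes R2‖(R3+R4) = 474.1 Ω, so V_mid = 27.5 × 474.1/574.1 = 22.71 V.
Stage 2 is itself unloaded: V_out = V_mid × R4/(R3+R4) = 22.71 × 100/490.0 = 4.63 V.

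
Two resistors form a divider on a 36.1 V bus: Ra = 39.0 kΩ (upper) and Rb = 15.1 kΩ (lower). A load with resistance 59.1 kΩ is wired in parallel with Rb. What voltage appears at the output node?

V_out ≈ 8.51 V

The load sits in parallel with Rb: Rb‖R_L = (15.1 × 59.1) / (15.1 + 59.1) = 12.03 kΩ.
V_out = 36.1 × 12.03 / (39.0 + 12.03) = 36.1 × 12.03/51.03 = 8.51 V.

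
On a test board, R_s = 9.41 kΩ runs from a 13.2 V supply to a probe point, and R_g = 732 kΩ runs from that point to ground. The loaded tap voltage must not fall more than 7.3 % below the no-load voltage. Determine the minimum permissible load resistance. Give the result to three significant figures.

Output resistance R_th = R_s‖R_g = (9.41 × 732)/741.4 = 9.291 kΩ.
The fractional drop is R_th/(R_th + R_L); requiring this ≤ 0.0730 gives R_L ≥ R_th(1/0.0730 − 1) = 9.291 × 12.70 = 118 kΩ.

R_L(min) ≈ 118 kΩ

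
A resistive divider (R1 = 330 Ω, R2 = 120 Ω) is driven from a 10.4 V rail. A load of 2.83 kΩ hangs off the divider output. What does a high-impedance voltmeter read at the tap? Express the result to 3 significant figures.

V_out ≈ 2.69 V

The load sits in parallel with R2: R2‖R_L = (120 × 2830) / (120 + 2830) = 115.1 Ω.
V_out = 10.4 × 115.1 / (330 + 115.1) = 10.4 × 115.1/445.1 = 2.69 V.
(Unloaded it would have been 2.77 V.)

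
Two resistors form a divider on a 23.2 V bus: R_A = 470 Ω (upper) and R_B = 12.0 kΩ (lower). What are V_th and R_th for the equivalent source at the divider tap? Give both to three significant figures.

V_th = 22.3 V, R_th = 452 Ω

V_th is the open-circuit tap voltage: 23.2 × 12000/(470 + 12000) = 22.3 V.
With the supply zeroed, R_A and R_B appear in parallel from the tap: R_th = R_A‖R_B = (470 × 12000)/12470 = 452 Ω.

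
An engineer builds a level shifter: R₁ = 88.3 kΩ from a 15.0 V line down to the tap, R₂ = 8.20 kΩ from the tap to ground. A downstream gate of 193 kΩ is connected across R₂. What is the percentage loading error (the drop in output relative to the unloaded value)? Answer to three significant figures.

The divider's output (Thévenin) resistance is R₁‖R₂ = 7.503 kΩ.
Fractional drop under load = R_th/(R_th + R_L) = 7.503 / (7.503 + 193) = 0.03742.
So the output falls by 3.74 %.

3.74 %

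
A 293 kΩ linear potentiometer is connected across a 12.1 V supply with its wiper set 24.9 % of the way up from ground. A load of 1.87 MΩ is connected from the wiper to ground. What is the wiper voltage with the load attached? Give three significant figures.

V ≈ 2.93 V

The wiper splits the pot into (1−α)R = 220.0 kΩ above and αR = 72.96 kΩ below.
Lower section ‖ load = 70.22 kΩ.
V_wiper = 12.1 × 70.22/(220.0 + 70.22) = 2.93 V.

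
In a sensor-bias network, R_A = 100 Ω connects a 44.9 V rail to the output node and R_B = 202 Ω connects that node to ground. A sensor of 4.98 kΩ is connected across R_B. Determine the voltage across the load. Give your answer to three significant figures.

The load sits in parallel with R_B: R_B‖R_L = (202 × 4980) / (202 + 4980) = 194.1 Ω.
V_out = 44.9 × 194.1 / (100 + 194.1) = 44.9 × 194.1/294.1 = 29.6 V.

V_out ≈ 29.6 V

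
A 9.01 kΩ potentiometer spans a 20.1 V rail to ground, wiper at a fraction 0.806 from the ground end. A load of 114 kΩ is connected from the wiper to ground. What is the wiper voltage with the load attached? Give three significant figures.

The wiper splits the pot into (1−α)R = 1.748 kΩ above and αR = 7.262 kΩ below.
Lower section ‖ load = 6.827 kΩ.
V_wiper = 20.1 × 6.827/(1.748 + 6.827) = 16.0 V.

V ≈ 16.0 V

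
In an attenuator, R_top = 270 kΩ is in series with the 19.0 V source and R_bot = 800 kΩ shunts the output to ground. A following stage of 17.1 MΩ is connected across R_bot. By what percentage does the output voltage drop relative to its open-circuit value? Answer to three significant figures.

1.17 %

The divider's output (Thévenin) resistance is R_top‖R_bot = 201.9 kΩ.
Fractional drop under load = R_th/(R_th + R_L) = 201.9 / (201.9 + 17100) = 0.01167.
So the output falls by 1.17 %.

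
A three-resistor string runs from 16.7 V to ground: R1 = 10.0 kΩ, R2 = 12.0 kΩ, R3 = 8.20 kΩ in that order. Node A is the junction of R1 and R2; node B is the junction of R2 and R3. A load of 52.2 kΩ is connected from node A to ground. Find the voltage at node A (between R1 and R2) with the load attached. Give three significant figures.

V ≈ 9.90 V

Below node A the series string R2+R3 = 20.20 kΩ sits in parallel with the 52.2 kΩ load: 14.56 kΩ.
V_A = 16.7 × 14.56/(10.0 + 14.56) = 9.90 V.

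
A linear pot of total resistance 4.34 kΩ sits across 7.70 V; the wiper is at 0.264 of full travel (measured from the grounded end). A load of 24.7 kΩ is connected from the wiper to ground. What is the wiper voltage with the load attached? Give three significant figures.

The wiper splits the pot into (1−α)R = 3.194 kΩ above and αR = 1.146 kΩ below.
Lower section ‖ load = 1.095 kΩ.
V_wiper = 7.70 × 1.095/(3.194 + 1.095) = 1.97 V.

V ≈ 1.97 V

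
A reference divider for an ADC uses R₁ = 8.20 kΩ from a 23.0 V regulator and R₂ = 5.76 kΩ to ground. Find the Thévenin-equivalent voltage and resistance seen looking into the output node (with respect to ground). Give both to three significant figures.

V_th is the open-circuit tap voltage: 23.0 × 5.76/(8.20 + 5.76) = 9.49 V.
With the supply zeroed, R₁ and R₂ appear in parallel from the tap: R_th = R₁‖R₂ = (8.20 × 5.76)/13.96 = 3.38 kΩ.

V_th = 9.49 V, R_th = 3.38 kΩ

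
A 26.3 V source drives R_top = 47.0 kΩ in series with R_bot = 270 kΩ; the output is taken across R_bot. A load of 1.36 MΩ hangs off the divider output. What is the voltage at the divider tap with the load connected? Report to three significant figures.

The load sits in parallel with R_bot: R_bot‖R_L = (270 × 1360) / (270 + 1360) = 225.3 kΩ.
V_out = 26.3 × 225.3 / (47.0 + 225.3) = 26.3 × 225.3/272.3 = 21.8 V.

V_out ≈ 21.8 V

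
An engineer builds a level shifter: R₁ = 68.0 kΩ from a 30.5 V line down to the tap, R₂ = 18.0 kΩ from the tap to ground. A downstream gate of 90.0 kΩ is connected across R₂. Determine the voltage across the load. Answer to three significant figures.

The load sits in parallel with R₂: R₂‖R_L = (18.0 × 90.0) / (18.0 + 90.0) = 15.00 kΩ.
V_out = 30.5 × 15.00 / (68.0 + 15.00) = 30.5 × 15.00/83.00 = 5.51 V.

V_out ≈ 5.51 V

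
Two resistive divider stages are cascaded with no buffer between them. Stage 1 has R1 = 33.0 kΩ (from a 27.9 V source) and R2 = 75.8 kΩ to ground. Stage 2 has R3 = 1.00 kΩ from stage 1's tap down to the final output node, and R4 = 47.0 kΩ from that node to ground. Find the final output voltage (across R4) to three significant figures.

Stage 2 presents R3+R4 = 48.00 kΩ as a load on stage 1's tap.
Stage 1's lower leg becomes R2‖(R3+R4) = 29.39 kΩ, so V_mid = 27.9 × 29.39/62.39 = 13.14 V.
Stage 2 is itself unloaded: V_out = V_mid × R4/(R3+R4) = 13.14 × 47.0/48.00 = 12.9 V.

V_out ≈ 12.9 V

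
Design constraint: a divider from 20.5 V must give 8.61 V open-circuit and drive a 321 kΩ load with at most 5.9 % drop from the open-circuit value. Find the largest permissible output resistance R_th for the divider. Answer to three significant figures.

Loading drop = R_th/(R_th + R_L) ≤ 0.0590, so R_th ≤ R_L · ε/(1−ε) = 321 kΩ × 0.0590/0.9410 = 20.1 kΩ.
(Any R1, R2 with R2/(R1+R2) = 0.420 and R1‖R2 ≤ 20.1 kΩ will meet the spec.)

R_th ≤ 20.1 kΩ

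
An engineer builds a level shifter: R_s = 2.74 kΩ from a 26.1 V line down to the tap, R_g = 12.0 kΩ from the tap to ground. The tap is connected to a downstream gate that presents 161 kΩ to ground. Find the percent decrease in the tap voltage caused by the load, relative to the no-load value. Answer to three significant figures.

1.37 %

The divider's output (Thévenin) resistance is R_s‖R_g = 2.231 kΩ.
Fractional drop under load = R_th/(R_th + R_L) = 2.231 / (2.231 + 161) = 0.01367.
So the output falls by 1.37 %.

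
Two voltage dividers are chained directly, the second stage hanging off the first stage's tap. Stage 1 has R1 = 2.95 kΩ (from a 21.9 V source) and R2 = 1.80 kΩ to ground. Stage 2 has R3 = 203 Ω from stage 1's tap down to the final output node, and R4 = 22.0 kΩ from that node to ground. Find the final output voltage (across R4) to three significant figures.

Stage 2 presents R3+R4 = 22200 Ω as a load on stage 1's tap.
Stage 1's lower leg becomes R2‖(R3+R4) = 1665 Ω, so V_mid = 21.9 × 1665/4615 = 7.901 V.
Stage 2 is itself unloaded: V_out = V_mid × R4/(R3+R4) = 7.901 × 22000/22200 = 7.83 V.

V_out ≈ 7.83 V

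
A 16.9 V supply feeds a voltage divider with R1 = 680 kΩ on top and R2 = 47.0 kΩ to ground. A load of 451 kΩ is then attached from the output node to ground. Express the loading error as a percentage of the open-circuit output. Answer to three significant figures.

Unloaded V = 16.9 × 47.0/727.0 = 1.0926 V.
Loaded: R2‖R_L = 42.56 kΩ, giving V = 16.9 × 42.56/722.6 = 0.99553 V.
Drop = (1.0926 − 0.99553) / 1.0926 = 8.88 %.

8.88 %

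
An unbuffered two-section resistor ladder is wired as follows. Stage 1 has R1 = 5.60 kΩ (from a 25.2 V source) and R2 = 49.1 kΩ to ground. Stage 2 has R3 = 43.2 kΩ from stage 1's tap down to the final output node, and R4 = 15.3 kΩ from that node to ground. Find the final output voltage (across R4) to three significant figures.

V_out ≈ 5.45 V

Stage 2 presents R3+R4 = 58.50 kΩ as a load on stage 1's tap.
Stage 1's lower leg becomes R2‖(R3+R4) = 26.69 kΩ, so V_mid = 25.2 × 26.69/32.29 = 20.83 V.
Stage 2 is itself unloaded: V_out = V_mid × R4/(R3+R4) = 20.83 × 15.3/58.50 = 5.45 V.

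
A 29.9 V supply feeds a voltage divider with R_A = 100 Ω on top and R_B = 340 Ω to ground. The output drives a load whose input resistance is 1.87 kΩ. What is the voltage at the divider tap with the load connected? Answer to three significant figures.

V_out ≈ 22.2 V

The load sits in parallel with R_B: R_B‖R_L = (340 × 1870) / (340 + 1870) = 287.7 Ω.
V_out = 29.9 × 287.7 / (100 + 287.7) = 29.9 × 287.7/387.7 = 22.2 V.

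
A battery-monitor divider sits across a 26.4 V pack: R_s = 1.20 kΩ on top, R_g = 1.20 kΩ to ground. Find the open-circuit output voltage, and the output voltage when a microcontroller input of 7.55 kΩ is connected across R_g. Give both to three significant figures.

Open-circuit: V = 26.4 × 1.20/(1.20 + 1.20) = 13.2 V.
With the load, R_g becomes R_g‖R_L = 1.035 kΩ, so V = 26.4 × 1.035/2.235 = 12.2 V.

Unloaded: 13.2 V; loaded: 12.2 V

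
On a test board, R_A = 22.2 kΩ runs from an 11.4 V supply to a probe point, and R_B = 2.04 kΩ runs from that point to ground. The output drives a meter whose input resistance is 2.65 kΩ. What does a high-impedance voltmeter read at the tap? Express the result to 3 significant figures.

The load sits in parallel with R_B: R_B‖R_L = (2.04 × 2.65) / (2.04 + 2.65) = 1.153 kΩ.
V_out = 11.4 × 1.153 / (22.2 + 1.153) = 11.4 × 1.153/23.35 = 0.563 V.
(Unloaded it would have been 0.959 V.)

V_out ≈ 0.563 V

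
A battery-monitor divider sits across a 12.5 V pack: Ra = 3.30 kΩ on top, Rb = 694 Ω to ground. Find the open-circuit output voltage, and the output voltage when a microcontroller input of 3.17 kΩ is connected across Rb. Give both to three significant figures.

Open-circuit: V = 12.5 × 694/(3300 + 694) = 2.17 V.
With the load, Rb becomes Rb‖R_L = 569.4 Ω, so V = 12.5 × 569.4/3869 = 1.84 V.

Unloaded: 2.17 V; loaded: 1.84 V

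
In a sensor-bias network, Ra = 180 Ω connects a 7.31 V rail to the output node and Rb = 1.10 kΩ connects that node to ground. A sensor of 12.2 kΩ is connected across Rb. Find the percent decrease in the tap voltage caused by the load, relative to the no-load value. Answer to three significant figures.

1.25 %

The divider's output (Thévenin) resistance is Ra‖Rb = 154.7 Ω.
Fractional drop under load = R_th/(R_th + R_L) = 154.7 / (154.7 + 12200) = 0.01252.
So the output falls by 1.25 %.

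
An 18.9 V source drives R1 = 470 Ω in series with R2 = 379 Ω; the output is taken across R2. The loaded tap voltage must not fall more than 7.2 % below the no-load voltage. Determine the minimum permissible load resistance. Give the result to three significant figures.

Output resistance R_th = R1‖R2 = (470 × 379)/849.0 = 209.8 Ω.
The fractional drop is R_th/(R_th + R_L); requiring this ≤ 0.0720 gives R_L ≥ R_th(1/0.0720 − 1) = 209.8 × 12.89 = 2.70 kΩ.

R_L(min) ≈ 2.70 kΩ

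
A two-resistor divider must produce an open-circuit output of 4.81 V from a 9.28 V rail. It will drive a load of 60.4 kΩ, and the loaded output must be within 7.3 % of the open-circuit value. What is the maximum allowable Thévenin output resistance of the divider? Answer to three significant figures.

Loading drop = R_th/(R_th + R_L) ≤ 0.0730, so R_th ≤ R_L · ε/(1−ε) = 60.4 kΩ × 0.0730/0.9270 = 4.76 kΩ.

R_th ≤ 4.76 kΩ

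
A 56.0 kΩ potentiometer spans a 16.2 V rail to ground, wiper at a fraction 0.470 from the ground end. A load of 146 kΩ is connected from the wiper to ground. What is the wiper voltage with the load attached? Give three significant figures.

The wiper splits the pot into (1−α)R = 29.68 kΩ above and αR = 26.32 kΩ below.
Lower section ‖ load = 22.30 kΩ.
V_wiper = 16.2 × 22.30/(29.68 + 22.30) = 6.95 V.

V ≈ 6.95 V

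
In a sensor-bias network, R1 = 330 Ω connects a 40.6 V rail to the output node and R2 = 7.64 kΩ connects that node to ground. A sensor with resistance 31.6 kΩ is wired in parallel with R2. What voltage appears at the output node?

V_out ≈ 38.5 V

The load sits in parallel with R2: R2‖R_L = (7640 × 31600) / (7640 + 31600) = 6152 Ω.
V_out = 40.6 × 6152 / (330 + 6152) = 40.6 × 6152/6482 = 38.5 V.
(Unloaded it would have been 38.9 V.)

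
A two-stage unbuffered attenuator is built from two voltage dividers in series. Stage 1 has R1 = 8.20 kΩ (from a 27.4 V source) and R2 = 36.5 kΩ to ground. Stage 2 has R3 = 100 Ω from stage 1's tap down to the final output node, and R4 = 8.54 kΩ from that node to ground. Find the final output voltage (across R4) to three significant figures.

Stage 2 presents R3+R4 = 8640 Ω as a load on stage 1's tap.
Stage 1's lower leg becomes R2‖(R3+R4) = 6986 Ω, so V_mid = 27.4 × 6986/15190 = 12.61 V.
Stage 2 is itself unloaded: V_out = V_mid × R4/(R3+R4) = 12.61 × 8540/8640 = 12.5 V.

V_out ≈ 12.5 V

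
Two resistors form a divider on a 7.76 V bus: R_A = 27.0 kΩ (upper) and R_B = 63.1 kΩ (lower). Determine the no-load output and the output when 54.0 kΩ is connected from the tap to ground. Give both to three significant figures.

Open-circuit: V = 7.76 × 63.1/(27.0 + 63.1) = 5.43 V.
With the load, R_B becomes R_B‖R_L = 29.10 kΩ, so V = 7.76 × 29.10/56.10 = 4.03 V.

Unloaded: 5.43 V; loaded: 4.03 V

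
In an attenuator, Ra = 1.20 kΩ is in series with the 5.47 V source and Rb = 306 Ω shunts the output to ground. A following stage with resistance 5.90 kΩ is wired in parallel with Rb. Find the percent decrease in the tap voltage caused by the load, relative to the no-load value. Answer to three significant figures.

3.97 %

The divider's output (Thévenin) resistance is Ra‖Rb = 243.8 Ω.
Fractional drop under load = R_th/(R_th + R_L) = 243.8 / (243.8 + 5900) = 0.03969.
So the output falls by 3.97 %.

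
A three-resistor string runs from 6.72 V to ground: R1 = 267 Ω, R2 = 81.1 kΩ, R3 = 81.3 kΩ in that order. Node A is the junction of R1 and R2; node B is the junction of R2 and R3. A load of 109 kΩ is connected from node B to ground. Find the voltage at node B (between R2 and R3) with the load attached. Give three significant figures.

At node B, R3 is in parallel with the load: R3‖R_L = 46570 Ω.
Below node A the resistance is R2 + (R3‖R_L) = 127700 Ω, so V_A = 6.72 × 127700/127900 = 6.706 V.
Then V_B = V_A × (R3‖R_L)/(R2 + R3‖R_L) = 6.706 × 46570/127700 = 2.45 V.

V ≈ 2.45 V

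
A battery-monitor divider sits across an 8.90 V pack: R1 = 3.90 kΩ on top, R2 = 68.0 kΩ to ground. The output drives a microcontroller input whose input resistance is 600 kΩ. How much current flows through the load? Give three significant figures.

I_L ≈ 0.0139 mA

R2‖R_L = 61.08 kΩ; V_out = 8.90 × 61.08/64.98 = 8.366 V.
I_L = V_out / R_L = 8.366 / 600 kΩ = 0.0139 mA.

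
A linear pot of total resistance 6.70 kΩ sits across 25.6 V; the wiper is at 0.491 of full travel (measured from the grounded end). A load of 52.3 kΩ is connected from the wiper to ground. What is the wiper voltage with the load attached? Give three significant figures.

V ≈ 12.2 V

The wiper splits the pot into (1−α)R = 3.410 kΩ above and αR = 3.290 kΩ below.
Lower section ‖ load = 3.095 kΩ.
V_wiper = 25.6 × 3.095/(3.410 + 3.095) = 12.2 V.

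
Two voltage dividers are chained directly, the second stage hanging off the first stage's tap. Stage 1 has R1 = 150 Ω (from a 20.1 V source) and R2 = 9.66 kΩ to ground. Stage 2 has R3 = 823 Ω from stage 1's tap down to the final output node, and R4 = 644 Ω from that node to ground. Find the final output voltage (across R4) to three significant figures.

V_out ≈ 7.89 V

Stage 2 presents R3+R4 = 1467 Ω as a load on stage 1's tap.
Stage 1's lower leg becomes R2‖(R3+R4) = 1274 Ω, so V_mid = 20.1 × 1274/1424 = 17.98 V.
Stage 2 is itself unloaded: V_out = V_mid × R4/(R3+R4) = 17.98 × 644/1467 = 7.89 V.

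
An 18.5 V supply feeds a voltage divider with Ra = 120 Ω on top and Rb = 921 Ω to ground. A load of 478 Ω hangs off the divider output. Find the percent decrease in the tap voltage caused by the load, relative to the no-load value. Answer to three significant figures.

18.2 %

The divider's output (Thévenin) resistance is Ra‖Rb = 106.2 Ω.
Fractional drop under load = R_th/(R_th + R_L) = 106.2 / (106.2 + 478) = 0.1817.
So the output falls by 18.2 %.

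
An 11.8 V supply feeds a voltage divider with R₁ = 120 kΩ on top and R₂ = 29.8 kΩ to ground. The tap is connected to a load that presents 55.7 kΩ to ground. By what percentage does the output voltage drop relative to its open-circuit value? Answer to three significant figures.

Unloaded V = 11.8 × 29.8/149.8 = 2.347 V.
Loaded: R₂‖R_L = 19.41 kΩ, giving V = 11.8 × 19.41/139.4 = 1.643 V.
Drop = (2.347 − 1.643) / 2.347 = 30.0 %.

30.0 %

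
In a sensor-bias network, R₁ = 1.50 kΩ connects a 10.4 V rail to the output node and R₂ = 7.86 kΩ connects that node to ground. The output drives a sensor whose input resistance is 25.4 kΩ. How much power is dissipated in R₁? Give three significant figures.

Total resistance from the source is R₁ + (R₂‖R_L) = 7.503 kΩ, so I = 10.4/7.503 kΩ = 1.386 mA.
P = I²·R₁ = (1.386 mA)² × 1.50 kΩ = 2.88 mW.

P ≈ 2.88 mW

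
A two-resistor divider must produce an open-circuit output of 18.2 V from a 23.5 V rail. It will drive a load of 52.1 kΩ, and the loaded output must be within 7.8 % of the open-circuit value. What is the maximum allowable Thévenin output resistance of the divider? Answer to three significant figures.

R_th ≤ 4.41 kΩ

Loading drop = R_th/(R_th + R_L) ≤ 0.0780, so R_th ≤ R_L · ε/(1−ε) = 52.1 kΩ × 0.0780/0.9220 = 4.41 kΩ.
(Any R1, R2 with R2/(R1+R2) = 0.774 and R1‖R2 ≤ 4.41 kΩ will meet the spec.)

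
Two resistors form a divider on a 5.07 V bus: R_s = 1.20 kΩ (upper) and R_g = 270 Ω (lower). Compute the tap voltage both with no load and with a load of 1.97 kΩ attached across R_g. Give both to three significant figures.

Open-circuit: V = 5.07 × 270/(1200 + 270) = 0.931 V.
With the load, R_g becomes R_g‖R_L = 237.5 Ω, so V = 5.07 × 237.5/1437 = 0.838 V.

Unloaded: 0.931 V; loaded: 0.838 V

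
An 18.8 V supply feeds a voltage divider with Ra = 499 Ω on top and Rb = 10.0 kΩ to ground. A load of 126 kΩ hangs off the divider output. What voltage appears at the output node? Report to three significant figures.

V_out ≈ 17.8 V

The load sits in parallel with Rb: Rb‖R_L = (10000 × 126000) / (10000 + 126000) = 9265 Ω.
V_out = 18.8 × 9265 / (499 + 9265) = 18.8 × 9265/9764 = 17.8 V.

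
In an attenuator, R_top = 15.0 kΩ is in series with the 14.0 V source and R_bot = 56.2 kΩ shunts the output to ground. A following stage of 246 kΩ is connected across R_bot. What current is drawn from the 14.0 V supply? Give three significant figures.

R_bot‖R_L = 45.75 kΩ, so the source sees R_top + R_bot‖R_L = 60.75 kΩ.
I = 14.0 V / 60.75 kΩ = 0.230 mA.

I ≈ 0.230 mA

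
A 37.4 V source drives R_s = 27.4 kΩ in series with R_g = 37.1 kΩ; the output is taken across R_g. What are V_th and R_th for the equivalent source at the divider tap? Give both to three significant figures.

V_th is the open-circuit tap voltage: 37.4 × 37.1/(27.4 + 37.1) = 21.5 V.
With the supply zeroed, R_s and R_g appear in parallel from the tap: R_th = R_s‖R_g = (27.4 × 37.1)/64.50 = 15.8 kΩ.

V_th = 21.5 V, R_th = 15.8 kΩ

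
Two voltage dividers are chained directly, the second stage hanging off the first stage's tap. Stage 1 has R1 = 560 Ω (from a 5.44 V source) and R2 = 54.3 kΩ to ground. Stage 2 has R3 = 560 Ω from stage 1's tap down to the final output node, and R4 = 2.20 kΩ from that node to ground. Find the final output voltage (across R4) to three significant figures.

Stage 2 presents R3+R4 = 2760 Ω as a load on stage 1's tap.
Stage 1's lower leg becomes R2‖(R3+R4) = 2626 Ω, so V_mid = 5.44 × 2626/3186 = 4.484 V.
Stage 2 is itself unloaded: V_out = V_mid × R4/(R3+R4) = 4.484 × 2200/2760 = 3.57 V.

V_out ≈ 3.57 V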